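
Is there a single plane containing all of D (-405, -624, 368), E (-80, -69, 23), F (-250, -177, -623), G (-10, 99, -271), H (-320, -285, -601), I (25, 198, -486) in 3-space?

Yes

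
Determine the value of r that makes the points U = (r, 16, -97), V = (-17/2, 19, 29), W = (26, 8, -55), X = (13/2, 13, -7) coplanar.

Coplanarity ⇔ det[UV; UW; UX] = 0.
Expanding, this is linear in r: (108)r + (-4428) = 0.
So r = 41.

41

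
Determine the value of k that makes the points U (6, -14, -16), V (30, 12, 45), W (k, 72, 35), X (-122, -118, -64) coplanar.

Normal to plane UVX: n = (5096, -6656, 832); plane equation n·P = 110448.
Requiring n·W = 110448: (5096)k + (-450112) = 110448.
So k = 110.

110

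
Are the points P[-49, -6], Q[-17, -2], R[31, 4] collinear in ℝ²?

Yes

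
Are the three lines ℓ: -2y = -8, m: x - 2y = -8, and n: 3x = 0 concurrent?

Yes

Intersecting ℓ and m: solving the 2×2 system gives (x, y) = (0, 4).
Substitute into n: (3)(0) + (0)(4) = 0.
This equals 0, so (0, 4) lies on all three lines and they are concurrent.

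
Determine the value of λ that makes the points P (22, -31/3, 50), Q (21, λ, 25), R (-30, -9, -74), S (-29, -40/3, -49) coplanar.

Normal to plane PRS: n = (-504, 1176, 224); plane equation n·X = -12040.
Requiring n·Q = -12040: (1176)λ + (-4984) = -12040.
So λ = -6.

-6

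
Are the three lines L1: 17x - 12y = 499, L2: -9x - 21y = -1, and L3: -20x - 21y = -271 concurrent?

No

Lines aᵢx + bᵢy = cᵢ with pairwise distinct directions are concurrent exactly when det[aᵢ bᵢ cᵢ] = 0.
Here the determinant is 10149.
Nonzero, so no common point exists.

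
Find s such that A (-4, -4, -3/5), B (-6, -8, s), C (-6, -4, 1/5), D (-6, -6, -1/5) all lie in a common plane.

-3/5

Normal to plane ACD: n = (8/5, -4/5, 4); plane equation n·P = -28/5.
Requiring n·B = -28/5: (4)s + (-16/5) = -28/5.
So s = -3/5.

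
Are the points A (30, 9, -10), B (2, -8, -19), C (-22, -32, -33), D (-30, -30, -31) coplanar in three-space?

The four points are coplanar iff the 3×3 determinant with rows AB, AC, AD is zero.
Rows: (-28, -17, -9), (-52, -41, -23), (-60, -39, -21).
Expanding along the first row: (-28)(-36) − (-17)(-288) + (-9)(-432) = 0.
Zero determinant ⇒ coplanar.

Yes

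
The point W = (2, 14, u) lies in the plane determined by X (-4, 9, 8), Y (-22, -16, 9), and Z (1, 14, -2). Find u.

-9

A normal to the plane is n = XY × XZ = (245, -175, 35).
W lies in the plane iff n · XW = 0.
This gives (35)u + (315) = 0, so u = -9.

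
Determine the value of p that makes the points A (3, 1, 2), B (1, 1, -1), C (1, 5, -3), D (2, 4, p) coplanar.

-1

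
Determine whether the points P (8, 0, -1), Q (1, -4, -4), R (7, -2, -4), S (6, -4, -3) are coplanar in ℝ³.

No

A normal to the plane through P, Q, R is n = PQ × PR = (6, -18, 10).
The plane has equation n·X = 38. For S: n·S = 78.
78 ≠ 38, so S is off the plane.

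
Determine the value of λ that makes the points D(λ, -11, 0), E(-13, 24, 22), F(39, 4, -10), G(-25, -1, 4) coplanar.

-41

Coplanarity ⇔ det[DE; DF; DG] = 0.
Expanding, this is linear in λ: (440)λ + (18040) = 0.
So λ = -41.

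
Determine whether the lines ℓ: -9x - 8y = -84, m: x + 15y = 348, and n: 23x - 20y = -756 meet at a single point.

The three lines meet at one point iff the augmented coefficient matrix [aᵢ bᵢ cᵢ] has rank < 3, i.e. its determinant vanishes.
Here the determinant is 0.
It vanishes, so the lines are concurrent at (-12, 24).

Yes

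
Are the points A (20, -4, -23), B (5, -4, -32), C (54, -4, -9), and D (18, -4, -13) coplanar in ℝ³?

Yes

The four points are coplanar iff the 3×3 determinant with rows AB, AC, AD is zero.
Rows: (-15, 0, -9), (34, 0, 14), (-2, 0, 10).
Expanding along the first row: (-15)(0) − (0)(368) + (-9)(0) = 0.
Zero determinant ⇒ coplanar.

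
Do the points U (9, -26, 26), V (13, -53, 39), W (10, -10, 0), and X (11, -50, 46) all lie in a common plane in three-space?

Yes

A normal to the plane through U, V, W is n = UV × UW = (494, 117, 91).
The plane has equation n·P = 3770. For X: n·X = 3770.
Equal, so X lies in the plane and all four are coplanar.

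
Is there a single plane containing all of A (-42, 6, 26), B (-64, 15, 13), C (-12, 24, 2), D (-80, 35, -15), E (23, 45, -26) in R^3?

The plane through A, B, C has normal n = AB × AC = (18, -918, -666) and equation n·P = -23580.
Checking the remaining points: n·D = -23580, n·E = -23580.
All equal -23580, so all 5 points lie in one plane.

Yes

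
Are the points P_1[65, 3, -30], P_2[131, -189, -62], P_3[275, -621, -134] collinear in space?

No

P_1P_2 = (66, -192, -32), P_1P_3 = (210, -624, -104).
Comparing components 3 and 1: (-32)(210) − (66)(-104) = 144 ≠ 0, so P_1P_2 and P_1P_3 are not parallel and the points are not collinear.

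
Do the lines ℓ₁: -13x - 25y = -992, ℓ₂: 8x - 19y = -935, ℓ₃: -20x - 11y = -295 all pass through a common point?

No

Lines aᵢx + bᵢy = cᵢ with pairwise distinct directions are concurrent exactly when det[aᵢ bᵢ cᵢ] = 0.
Here the determinant is -1404.
Nonzero, so no common point exists.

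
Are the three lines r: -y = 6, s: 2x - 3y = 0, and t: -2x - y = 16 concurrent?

No

Intersecting r and s: solving the 2×2 system gives (x, y) = (-9, -6).
Substitute into t: (-2)(-9) + (-1)(-6) = 24.
But t requires 16 ≠ 24, so the three lines have no common point.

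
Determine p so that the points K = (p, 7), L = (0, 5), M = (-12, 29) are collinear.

-1

The three points are collinear iff det[KL; KM] = 0.
This determinant is linear in p: (-24)p + (-24) = 0, so p = -1.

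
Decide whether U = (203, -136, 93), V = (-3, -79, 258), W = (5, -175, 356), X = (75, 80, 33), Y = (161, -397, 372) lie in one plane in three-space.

No

The plane through U, V, W has normal n = UV × UW = (21426, 21508, 19320) and equation n·P = 3221150.
Checking the remaining points: n·X = 3965150, n·Y = 2097950.
Since n·X = 3965150 ≠ 3221150, X is off the plane and the points are not all coplanar.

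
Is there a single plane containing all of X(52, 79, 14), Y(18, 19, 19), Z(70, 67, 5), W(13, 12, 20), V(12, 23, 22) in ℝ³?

Yes

The plane through X, Y, Z has normal n = XY × XZ = (600, -216, 1488) and equation n·P = 34968.
Checking the remaining points: n·W = 34968, n·V = 34968.
All equal 34968, so all 5 points lie in one plane.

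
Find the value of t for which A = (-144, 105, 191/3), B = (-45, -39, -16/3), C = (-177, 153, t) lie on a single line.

260/3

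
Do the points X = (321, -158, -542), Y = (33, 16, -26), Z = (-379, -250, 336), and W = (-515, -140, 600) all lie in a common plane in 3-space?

Yes

A normal to the plane through X, Y, Z is n = XY × XZ = (200244, -108336, 148296).
The plane has equation n·P = 1018980. For W: n·W = 1018980.
Equal, so W lies in the plane and all four are coplanar.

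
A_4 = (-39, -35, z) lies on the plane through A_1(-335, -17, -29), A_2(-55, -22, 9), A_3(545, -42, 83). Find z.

1

Coplanarity requires A_1A_2 · (A_1A_3 × A_1A_4) = 0.
A_1A_2 = (280, -5, 38), A_1A_3 = (880, -25, 112); the triple product is linear in z with coefficient -2600 and constant term 2600.
Setting it to zero: z = 1.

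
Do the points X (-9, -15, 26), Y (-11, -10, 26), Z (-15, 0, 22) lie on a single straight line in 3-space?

No

XY = (-2, 5, 0), XZ = (-6, 15, -4).
Comparing components 2 and 3: (5)(-4) − (0)(15) = -20 ≠ 0, so XY and XZ are not parallel and the points are not collinear.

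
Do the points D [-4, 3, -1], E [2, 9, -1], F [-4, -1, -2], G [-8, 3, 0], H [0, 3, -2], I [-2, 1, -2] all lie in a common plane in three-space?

Yes

The plane through D, E, F has normal n = DE × DF = (-6, 6, -24) and equation n·P = 66.
Checking the remaining points: n·G = 66, n·H = 66, n·I = 66.
All equal 66, so all 6 points lie in one plane.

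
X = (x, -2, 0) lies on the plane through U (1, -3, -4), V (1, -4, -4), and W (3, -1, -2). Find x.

A normal to the plane is n = UV × UW = (-2, 0, 2).
X lies in the plane iff n · UX = 0.
This gives (-2)x + (10) = 0, so x = 5.

5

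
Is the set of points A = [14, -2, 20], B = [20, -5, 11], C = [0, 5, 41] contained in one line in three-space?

Yes

AB = (6, -3, -9), AC = (-14, 7, 21).
AB × AC = (0, 0, 0).
The cross product vanishes, so the three points are collinear.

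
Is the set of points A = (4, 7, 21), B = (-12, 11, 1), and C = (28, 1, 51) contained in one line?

Yes

AB = (-16, 4, -20), AC = (24, -6, 30).
AB × AC = (0, 0, 0).
The cross product vanishes, so the three points are collinear.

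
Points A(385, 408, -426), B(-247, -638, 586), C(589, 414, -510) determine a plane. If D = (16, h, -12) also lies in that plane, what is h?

The plane through A, B, C has equation 81792x + 153360y + 209592z = 4774608.
Substituting D: (153360)h + (-1206432) = 4774608, so h = 39.

39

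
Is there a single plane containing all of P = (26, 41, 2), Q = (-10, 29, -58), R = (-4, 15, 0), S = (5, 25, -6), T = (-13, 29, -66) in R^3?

The plane through P, Q, R has normal n = PQ × PR = (-1536, 1728, 576) and equation n·X = 32064.
Checking the remaining points: n·S = 32064, n·T = 32064.
All equal 32064, so all 5 points lie in one plane.

Yes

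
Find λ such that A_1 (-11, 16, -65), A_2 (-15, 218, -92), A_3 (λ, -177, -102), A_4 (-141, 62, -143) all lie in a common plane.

Normal to plane A_1A_2A_4: n = (-14514, 3198, 26076); plane equation n·P = -1484118.
Requiring n·A_3 = -1484118: (-14514)λ + (-3225798) = -1484118.
So λ = -120.

-120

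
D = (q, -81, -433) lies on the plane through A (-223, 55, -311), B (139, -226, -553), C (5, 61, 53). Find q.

Coplanarity requires AB · (AC × AD) = 0.
AB = (362, -281, -242), AC = (228, 6, 364); the triple product is linear in q with coefficient -100832 and constant term -5142432.
Setting it to zero: q = -51.

-51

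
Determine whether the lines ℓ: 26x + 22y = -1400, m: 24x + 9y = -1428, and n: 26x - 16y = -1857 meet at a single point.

Intersecting ℓ and m: solving the 2×2 system gives (x, y) = (-64, 12).
Substitute into n: (26)(-64) + (-16)(12) = -1856.
But n requires -1857 ≠ -1856, so the three lines have no common point.

No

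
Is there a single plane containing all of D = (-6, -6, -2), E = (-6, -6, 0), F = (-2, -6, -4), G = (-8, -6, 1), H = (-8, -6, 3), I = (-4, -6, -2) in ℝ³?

Yes

The plane through D, E, F has normal n = DE × DF = (0, 8, 0) and equation n·P = -48.
Checking the remaining points: n·G = -48, n·H = -48, n·I = -48.
All equal -48, so all 6 points lie in one plane.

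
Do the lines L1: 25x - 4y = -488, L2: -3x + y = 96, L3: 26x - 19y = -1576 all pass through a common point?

Yes

Intersecting L1 and L2: solving the 2×2 system gives (x, y) = (-8, 72).
Substitute into L3: (26)(-8) + (-19)(72) = -1576.
This equals -1576, so (-8, 72) lies on all three lines and they are concurrent.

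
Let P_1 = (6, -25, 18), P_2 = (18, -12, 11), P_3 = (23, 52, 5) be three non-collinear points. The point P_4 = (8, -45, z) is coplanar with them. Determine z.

18

A normal to the plane is n = P_1P_2 × P_1P_3 = (370, 37, 703).
P_4 lies in the plane iff n · P_1P_4 = 0.
This gives (703)z + (-12654) = 0, so z = 18.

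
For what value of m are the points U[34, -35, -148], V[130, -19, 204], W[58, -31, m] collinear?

Direction UV = (96, 16, 352). From the x-coordinate of W, the parameter along the line is τ = (58 − 34)/96 = 1/4.
Then m = (-148) + 1/4·(352) = -60.

-60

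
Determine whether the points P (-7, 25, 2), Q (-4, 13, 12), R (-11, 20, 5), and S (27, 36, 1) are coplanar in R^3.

A normal to the plane through P, Q, R is n = PQ × PR = (14, -49, -63).
The plane has equation n·X = -1449. For S: n·S = -1449.
Equal, so S lies in the plane and all four are coplanar.

Yes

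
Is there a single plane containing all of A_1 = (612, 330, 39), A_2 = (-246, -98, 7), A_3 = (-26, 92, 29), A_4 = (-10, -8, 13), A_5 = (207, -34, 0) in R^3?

No

The plane through A_1, A_2, A_3 has normal n = A_1A_2 × A_1A_3 = (-3336, 11836, -68860) and equation n·P = -821292.
Checking the remaining points: n·A_4 = -956508, n·A_5 = -1092976.
Since n·A_4 = -956508 ≠ -821292, A_4 is off the plane and the points are not all coplanar.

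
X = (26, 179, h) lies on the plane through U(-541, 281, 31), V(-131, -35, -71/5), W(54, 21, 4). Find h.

168/5

Coplanarity requires UV · (UW × UX) = 0.
UV = (410, -316, -226/5), UW = (595, -260, -27); the triple product is linear in h with coefficient 81420 and constant term -2735712.
Setting it to zero: h = 168/5.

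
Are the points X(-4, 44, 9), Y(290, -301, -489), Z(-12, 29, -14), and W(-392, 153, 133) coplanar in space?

The four points are coplanar iff the 3×3 determinant with rows XY, XZ, XW is zero.
Rows: (294, -345, -498), (-8, -15, -23), (-388, 109, 124).
Expanding along the first row: (294)(647) − (-345)(-9916) + (-498)(-6692) = 101814.
Nonzero ⇒ not coplanar.

No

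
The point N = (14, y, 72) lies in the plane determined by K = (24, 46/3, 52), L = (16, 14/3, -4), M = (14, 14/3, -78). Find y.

A normal to the plane is n = KL × KM = (2368/3, -480, -64/3).
N lies in the plane iff n · KN = 0.
This gives (-480)y + (-960) = 0, so y = -2.

-2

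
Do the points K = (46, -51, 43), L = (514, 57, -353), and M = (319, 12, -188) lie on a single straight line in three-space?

Yes

KL = (468, 108, -396), KM = (273, 63, -231).
KL × KM = (0, 0, 0).
The cross product vanishes, so the three points are collinear.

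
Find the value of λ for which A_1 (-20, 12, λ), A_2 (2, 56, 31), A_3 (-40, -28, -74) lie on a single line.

-24

Collinearity requires A_1A_2 × A_1A_3 = 0; each component is linear in λ.
The x-component gives (-84)λ + (-2016) = 0, so λ = -24.
The remaining components then also vanish.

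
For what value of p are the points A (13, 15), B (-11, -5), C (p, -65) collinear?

The three points are collinear iff det[AB; AC] = 0.
This determinant is linear in p: (20)p + (1660) = 0, so p = -83.

-83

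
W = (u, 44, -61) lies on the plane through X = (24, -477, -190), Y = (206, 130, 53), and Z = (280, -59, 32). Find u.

A normal to the plane is n = XY × XZ = (33180, 21804, -79316).
W lies in the plane iff n · XW = 0.
This gives (33180)u + (331800) = 0, so u = -10.

-10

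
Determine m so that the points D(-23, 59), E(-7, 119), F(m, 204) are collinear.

Collinearity: (F − D) must be parallel to (E − D) = (16, 60).
Cross-multiplying the components: (m − (-23))·(60) = (145)·(16).
Solving gives m = 47/3.

47/3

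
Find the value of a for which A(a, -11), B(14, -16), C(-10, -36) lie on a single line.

20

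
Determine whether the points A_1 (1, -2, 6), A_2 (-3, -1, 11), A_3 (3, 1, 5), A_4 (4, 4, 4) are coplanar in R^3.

No

A normal to the plane through A_1, A_2, A_3 is n = A_1A_2 × A_1A_3 = (-16, 6, -14).
The plane has equation n·P = -112. For A_4: n·A_4 = -96.
-96 ≠ -112, so A_4 is off the plane.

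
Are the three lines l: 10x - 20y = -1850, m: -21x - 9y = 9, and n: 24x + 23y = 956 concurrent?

Yes

Lines aᵢx + bᵢy = cᵢ with pairwise distinct directions are concurrent exactly when det[aᵢ bᵢ cᵢ] = 0.
Here the determinant is 0.
It vanishes, so the lines are concurrent at (-33, 76).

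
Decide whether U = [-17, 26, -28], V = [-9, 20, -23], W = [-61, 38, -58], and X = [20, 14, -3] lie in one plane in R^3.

Yes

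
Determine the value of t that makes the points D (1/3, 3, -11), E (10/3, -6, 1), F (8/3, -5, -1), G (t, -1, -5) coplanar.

The points are coplanar iff DE · (DF × DG) = 0.
Expanding, this is linear in t: (6)t + (-12) = 0.
So t = 2.

2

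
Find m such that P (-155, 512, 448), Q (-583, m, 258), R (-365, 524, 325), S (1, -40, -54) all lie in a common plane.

The points are coplanar iff PQ · (PR × PS) = 0.
Expanding, this is linear in m: (-124608)m + (73767936) = 0.
So m = 592.

592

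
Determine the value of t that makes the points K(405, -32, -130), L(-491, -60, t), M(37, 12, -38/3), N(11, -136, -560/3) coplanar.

-22/3

Normal to plane KMN: n = (29128/3, -201248/3, 55608); plane equation n·P = -3450344/3.
Requiring n·L = -3450344/3: (55608)t + (-2226968/3) = -3450344/3.
So t = -22/3.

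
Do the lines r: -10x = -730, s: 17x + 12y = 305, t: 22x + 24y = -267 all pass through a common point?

No

Intersecting r and s: solving the 2×2 system gives (x, y) = (73, -78).
Substitute into t: (22)(73) + (24)(-78) = -266.
But t requires -267 ≠ -266, so the three lines have no common point.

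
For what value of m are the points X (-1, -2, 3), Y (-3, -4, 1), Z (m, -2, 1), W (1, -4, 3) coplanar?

Normal to plane XYW: n = (-4, -4, 8); plane equation n·P = 36.
Requiring n·Z = 36: (-4)m + (16) = 36.
So m = -5.

-5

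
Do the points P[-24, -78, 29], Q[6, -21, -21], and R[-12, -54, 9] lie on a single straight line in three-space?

PQ = (30, 57, -50), PR = (12, 24, -20).
Comparing components 2 and 3: (57)(-20) − (-50)(24) = 60 ≠ 0, so PQ and PR are not parallel and the points are not collinear.

No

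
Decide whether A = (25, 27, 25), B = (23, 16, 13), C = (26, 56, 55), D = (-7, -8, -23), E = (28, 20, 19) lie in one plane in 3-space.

Yes

The plane through A, B, C has normal n = AB × AC = (18, 48, -47) and equation n·P = 571.
Checking the remaining points: n·D = 571, n·E = 571.
All equal 571, so all 5 points lie in one plane.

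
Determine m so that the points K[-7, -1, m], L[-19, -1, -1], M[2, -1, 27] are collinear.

Collinearity requires KL × KM = 0; each component is linear in m.
The y-component gives (-21)m + (315) = 0, so m = 15.
The remaining components then also vanish.

15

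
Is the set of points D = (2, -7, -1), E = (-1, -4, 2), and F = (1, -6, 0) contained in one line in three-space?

DE = (-3, 3, 3), DF = (-1, 1, 1).
Each component of DF is 1/3 times the corresponding component of DE, so DF = 1/3·DE and the points are collinear.

Yes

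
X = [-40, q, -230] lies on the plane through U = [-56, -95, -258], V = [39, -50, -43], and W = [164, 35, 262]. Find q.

-97

A normal to the plane is n = UV × UW = (-4550, -2100, 2450).
X lies in the plane iff n · UX = 0.
This gives (-2100)q + (-203700) = 0, so q = -97.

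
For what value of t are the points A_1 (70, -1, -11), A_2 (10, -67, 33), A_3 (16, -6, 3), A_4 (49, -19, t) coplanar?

Normal to plane A_1A_2A_3: n = (-704, -1536, -3264); plane equation n·P = -11840.
Requiring n·A_4 = -11840: (-3264)t + (-5312) = -11840.
So t = 2.

2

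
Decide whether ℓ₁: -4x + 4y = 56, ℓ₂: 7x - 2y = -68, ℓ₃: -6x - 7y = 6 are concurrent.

Yes

The three lines meet at one point iff the augmented coefficient matrix [aᵢ bᵢ cᵢ] has rank < 3, i.e. its determinant vanishes.
Here the determinant is 0.
It vanishes, so the lines are concurrent at (-8, 6).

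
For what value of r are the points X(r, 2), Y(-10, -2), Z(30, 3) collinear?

22

Collinearity: (X − Y) must be parallel to (Z − Y) = (40, 5).
Cross-multiplying the components: (r − (-10))·(5) = (4)·(40).
Solving gives r = 22.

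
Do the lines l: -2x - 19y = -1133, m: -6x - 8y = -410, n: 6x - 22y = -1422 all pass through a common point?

Intersecting l and m: solving the 2×2 system gives (x, y) = (-13, 61).
Substitute into n: (6)(-13) + (-22)(61) = -1420.
But n requires -1422 ≠ -1420, so the three lines have no common point.

No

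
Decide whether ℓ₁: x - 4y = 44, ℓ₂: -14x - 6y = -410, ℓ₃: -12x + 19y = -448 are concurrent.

No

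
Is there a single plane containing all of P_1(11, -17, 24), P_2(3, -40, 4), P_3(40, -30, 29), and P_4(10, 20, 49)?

With P_1 as base: P_1P_2 = (-8, -23, -20), P_1P_3 = (29, -13, 5), P_1P_4 = (-1, 37, 25).
P_1P_3 × P_1P_4 = (-510, -730, 1060).
P_1P_2 · (P_1P_3 × P_1P_4) = -330.
Since -330 ≠ 0, the four points are not coplanar.

No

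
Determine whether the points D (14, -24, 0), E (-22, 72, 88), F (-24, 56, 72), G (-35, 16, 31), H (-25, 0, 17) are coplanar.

Yes

The plane through D, E, F has normal n = DE × DF = (-128, -752, 768) and equation n·P = 16256.
Checking the remaining points: n·G = 16256, n·H = 16256.
All equal 16256, so all 5 points lie in one plane.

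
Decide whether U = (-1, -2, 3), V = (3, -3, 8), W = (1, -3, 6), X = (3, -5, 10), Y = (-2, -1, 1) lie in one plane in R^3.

Yes

The plane through U, V, W has normal n = UV × UW = (2, -2, -2) and equation n·P = -4.
Checking the remaining points: n·X = -4, n·Y = -4.
All equal -4, so all 5 points lie in one plane.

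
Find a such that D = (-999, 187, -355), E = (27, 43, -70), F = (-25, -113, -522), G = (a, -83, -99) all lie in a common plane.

499

Normal to plane DEF: n = (109548, 448932, -167544); plane equation n·P = 33989952.
Requiring n·G = 33989952: (109548)a + (-20674500) = 33989952.
So a = 499.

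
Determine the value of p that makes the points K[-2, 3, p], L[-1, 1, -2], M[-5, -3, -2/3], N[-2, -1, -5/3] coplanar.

-5/3

The points are coplanar iff KL · (KM × KN) = 0.
Expanding, this is linear in p: (-4)p + (-20/3) = 0.
So p = -5/3.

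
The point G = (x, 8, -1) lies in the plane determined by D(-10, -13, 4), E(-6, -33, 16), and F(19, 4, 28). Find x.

-7

Coplanarity requires DE · (DF × DG) = 0.
DE = (4, -20, 12), DF = (29, 17, 24); the triple product is linear in x with coefficient -684 and constant term -4788.
Setting it to zero: x = -7.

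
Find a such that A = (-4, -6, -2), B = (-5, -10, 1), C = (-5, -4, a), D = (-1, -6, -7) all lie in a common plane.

The points are coplanar iff AB · (AC × AD) = 0.
Expanding, this is linear in a: (-12)a + (-12) = 0.
So a = -1.

-1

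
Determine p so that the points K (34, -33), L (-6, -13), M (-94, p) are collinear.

31

The three points are collinear iff det[KL; KM] = 0.
This determinant is linear in p: (-40)p + (1240) = 0, so p = 31.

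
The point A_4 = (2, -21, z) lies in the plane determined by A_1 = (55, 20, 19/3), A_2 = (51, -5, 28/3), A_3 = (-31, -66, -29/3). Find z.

A normal to the plane is n = A_1A_2 × A_1A_3 = (658, -322, -1806).
A_4 lies in the plane iff n · A_1A_4 = 0.
This gives (-1806)z + (-10234) = 0, so z = -17/3.

-17/3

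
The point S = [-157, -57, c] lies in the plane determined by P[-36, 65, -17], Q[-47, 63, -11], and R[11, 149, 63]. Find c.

A normal to the plane is n = PQ × PR = (-664, 1162, -830).
S lies in the plane iff n · PS = 0.
This gives (-830)c + (-75530) = 0, so c = -91.

-91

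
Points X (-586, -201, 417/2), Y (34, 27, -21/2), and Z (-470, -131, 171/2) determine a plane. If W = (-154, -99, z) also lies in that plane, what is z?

The plane through X, Y, Z has equation −12714x + 50856y + 16952z = 762840.
Substituting W: (16952)z + (-3076788) = 762840, so z = 453/2.

453/2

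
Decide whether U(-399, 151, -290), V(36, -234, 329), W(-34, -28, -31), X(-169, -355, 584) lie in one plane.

Yes

A normal to the plane through U, V, W is n = UV × UW = (11086, 113270, 62660).
The plane has equation n·P = -5490944. For X: n·X = -5490944.
Equal, so X lies in the plane and all four are coplanar.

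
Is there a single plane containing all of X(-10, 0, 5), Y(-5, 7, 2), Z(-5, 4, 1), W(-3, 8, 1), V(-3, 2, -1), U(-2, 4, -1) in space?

No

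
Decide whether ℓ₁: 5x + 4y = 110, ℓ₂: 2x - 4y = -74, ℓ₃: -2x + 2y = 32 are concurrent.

Intersecting ℓ₁ and ℓ₂: solving the 2×2 system gives (x, y) = (36/7, 295/14).
Substitute into ℓ₃: (-2)(36/7) + (2)(295/14) = 223/7.
But ℓ₃ requires 32 ≠ 223/7, so the three lines have no common point.

No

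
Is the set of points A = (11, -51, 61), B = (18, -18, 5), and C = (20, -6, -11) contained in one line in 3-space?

AB = (7, 33, -56), AC = (9, 45, -72).
AB × AC = (144, 0, 18).
The cross product is nonzero, so the points do not lie on one line.

No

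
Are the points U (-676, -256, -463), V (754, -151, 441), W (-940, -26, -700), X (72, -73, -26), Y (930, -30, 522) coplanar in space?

The plane through U, V, W has normal n = UV × UW = (-232805, 100254, 356620) and equation n·P = -33403904.
Checking the remaining points: n·X = -33352622, n·Y = -33360630.
Since n·X = -33352622 ≠ -33403904, X is off the plane and the points are not all coplanar.

No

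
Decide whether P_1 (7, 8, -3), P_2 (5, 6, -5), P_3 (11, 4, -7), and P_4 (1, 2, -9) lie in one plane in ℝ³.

Yes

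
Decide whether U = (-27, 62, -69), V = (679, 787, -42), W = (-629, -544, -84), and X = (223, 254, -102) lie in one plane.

Yes

A normal to the plane through U, V, W is n = UV × UW = (5487, -5664, 8614).
The plane has equation n·P = -1093683. For X: n·X = -1093683.
Equal, so X lies in the plane and all four are coplanar.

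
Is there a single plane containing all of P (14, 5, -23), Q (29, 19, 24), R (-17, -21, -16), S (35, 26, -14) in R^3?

No

The four points are coplanar iff the 3×3 determinant with rows PQ, PR, PS is zero.
Rows: (15, 14, 47), (-31, -26, 7), (21, 21, 9).
Expanding along the first row: (15)(-381) − (14)(-426) + (47)(-105) = -4686.
Nonzero ⇒ not coplanar.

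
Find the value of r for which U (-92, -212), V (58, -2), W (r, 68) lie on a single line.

108

The three points are collinear iff det[UV; UW] = 0.
This determinant is linear in r: (-210)r + (22680) = 0, so r = 108.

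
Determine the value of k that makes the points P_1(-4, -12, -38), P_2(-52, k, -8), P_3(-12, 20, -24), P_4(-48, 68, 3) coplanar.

36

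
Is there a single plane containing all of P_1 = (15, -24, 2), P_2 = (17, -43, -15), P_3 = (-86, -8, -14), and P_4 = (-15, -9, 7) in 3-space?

With P_1 as base: P_1P_2 = (2, -19, -17), P_1P_3 = (-101, 16, -16), P_1P_4 = (-30, 15, 5).
P_1P_3 × P_1P_4 = (320, 985, -1035).
P_1P_2 · (P_1P_3 × P_1P_4) = -480.
Since -480 ≠ 0, the four points are not coplanar.

No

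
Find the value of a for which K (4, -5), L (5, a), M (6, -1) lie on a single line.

The three points are collinear iff det[KL; KM] = 0.
This determinant is linear in a: (-2)a + (-6) = 0, so a = -3.

-3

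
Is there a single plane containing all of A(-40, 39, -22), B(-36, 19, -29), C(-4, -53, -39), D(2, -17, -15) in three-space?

With A as base: AB = (4, -20, -7), AC = (36, -92, -17), AD = (42, -56, 7).
AC × AD = (-1596, -966, 1848).
AB · (AC × AD) = 0.
The scalar triple product vanishes, so the four points are coplanar.

Yes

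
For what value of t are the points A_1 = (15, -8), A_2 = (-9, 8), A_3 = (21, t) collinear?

The three points are collinear iff det[A_1A_2; A_1A_3] = 0.
This determinant is linear in t: (-24)t + (-288) = 0, so t = -12.

-12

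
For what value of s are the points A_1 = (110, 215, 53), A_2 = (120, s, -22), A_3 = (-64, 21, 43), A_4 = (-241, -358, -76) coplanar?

100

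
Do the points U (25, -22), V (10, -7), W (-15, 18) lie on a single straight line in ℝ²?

UV = (-15, 15), UW = (-40, 40).
Checking proportionality: UW = 8/3·UV, so the vectors are parallel and the points are collinear.

Yes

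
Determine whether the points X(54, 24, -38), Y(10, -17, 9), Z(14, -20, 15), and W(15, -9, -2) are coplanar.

The four points are coplanar iff the 3×3 determinant with rows XY, XZ, XW is zero.
Rows: (-44, -41, 47), (-40, -44, 53), (-39, -33, 36).
Expanding along the first row: (-44)(165) − (-41)(627) + (47)(-396) = -165.
Nonzero ⇒ not coplanar.

No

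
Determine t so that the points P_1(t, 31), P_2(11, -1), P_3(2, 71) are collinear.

7

Collinearity: (P_1 − P_2) must be parallel to (P_3 − P_2) = (-9, 72).
Cross-multiplying the components: (t − 11)·(72) = (32)·(-9).
Solving gives t = 7.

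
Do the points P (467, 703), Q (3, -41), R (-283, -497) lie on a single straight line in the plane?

No

PQ = (-464, -744), PR = (-750, -1200).
If collinear, PR would be a scalar multiple of PQ. But (-464)·(-1200) ≠ (-744)·(-750) (difference -1200), so they are not parallel; the points are not collinear.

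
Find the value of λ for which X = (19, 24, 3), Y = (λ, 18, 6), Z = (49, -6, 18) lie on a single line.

25

Collinearity requires XY × XZ = 0; each component is linear in λ.
The y-component gives (-15)λ + (375) = 0, so λ = 25.
The remaining components then also vanish.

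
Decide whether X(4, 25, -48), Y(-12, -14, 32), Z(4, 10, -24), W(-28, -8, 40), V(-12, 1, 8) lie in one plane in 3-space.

Yes

The plane through X, Y, Z has normal n = XY × XZ = (264, 384, 240) and equation n·P = -864.
Checking the remaining points: n·W = -864, n·V = -864.
All equal -864, so all 5 points lie in one plane.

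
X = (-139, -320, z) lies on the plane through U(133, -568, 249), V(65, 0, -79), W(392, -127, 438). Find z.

-239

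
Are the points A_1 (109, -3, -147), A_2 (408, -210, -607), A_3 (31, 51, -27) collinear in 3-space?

A_1A_2 = (299, -207, -460), A_1A_3 = (-78, 54, 120).
A_1A_2 × A_1A_3 = (0, 0, 0).
The cross product vanishes, so the three points are collinear.

Yes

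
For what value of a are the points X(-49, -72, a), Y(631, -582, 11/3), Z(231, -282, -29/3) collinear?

Collinearity requires XY × XZ = 0; each component is linear in a.
The x-component gives (300)a + (5700) = 0, so a = -19.
The remaining components then also vanish.

-19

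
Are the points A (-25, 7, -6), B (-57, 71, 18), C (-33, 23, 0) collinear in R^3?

Yes

AB = (-32, 64, 24), AC = (-8, 16, 6).
AB × AC = (0, 0, 0).
The cross product vanishes, so the three points are collinear.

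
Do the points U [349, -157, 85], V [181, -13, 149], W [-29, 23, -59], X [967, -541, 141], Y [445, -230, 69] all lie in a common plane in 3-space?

No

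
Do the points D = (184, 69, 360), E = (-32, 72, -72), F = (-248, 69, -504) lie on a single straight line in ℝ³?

No

DE = (-216, 3, -432), DF = (-432, 0, -864).
DE × DF = (-2592, 0, 1296).
The cross product is nonzero, so the points do not lie on one line.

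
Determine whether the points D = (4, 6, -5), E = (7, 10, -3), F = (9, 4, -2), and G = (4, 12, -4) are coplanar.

No

The four points are coplanar iff the 3×3 determinant with rows DE, DF, DG is zero.
Rows: (3, 4, 2), (5, -2, 3), (0, 6, 1).
Expanding along the first row: (3)(-20) − (4)(5) + (2)(30) = -20.
Nonzero ⇒ not coplanar.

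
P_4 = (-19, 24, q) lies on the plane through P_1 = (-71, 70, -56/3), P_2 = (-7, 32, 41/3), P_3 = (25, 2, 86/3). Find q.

6

A normal to the plane is n = P_1P_2 × P_1P_3 = (400, 224/3, -704).
P_4 lies in the plane iff n · P_1P_4 = 0.
This gives (-704)q + (4224) = 0, so q = 6.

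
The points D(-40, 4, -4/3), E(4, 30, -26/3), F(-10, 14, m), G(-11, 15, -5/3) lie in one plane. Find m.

-2/3

Normal to plane DEG: n = (72, -198, -270); plane equation n·P = -3312.
Requiring n·F = -3312: (-270)m + (-3492) = -3312.
So m = -2/3.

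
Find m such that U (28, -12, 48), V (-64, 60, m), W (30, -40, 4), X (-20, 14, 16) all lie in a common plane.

Normal to plane UWX: n = (2040, 2176, -1292); plane equation n·P = -31008.
Requiring n·V = -31008: (-1292)m + (0) = -31008.
So m = 24.

24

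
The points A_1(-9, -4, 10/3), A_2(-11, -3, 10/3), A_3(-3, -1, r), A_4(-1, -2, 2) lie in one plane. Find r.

2

The points are coplanar iff A_1A_2 · (A_1A_3 × A_1A_4) = 0.
Expanding, this is linear in r: (12)r + (-24) = 0.
So r = 2.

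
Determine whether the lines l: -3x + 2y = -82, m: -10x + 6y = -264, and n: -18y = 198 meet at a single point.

Intersecting l and m: solving the 2×2 system gives (x, y) = (18, -14).
Substitute into n: (0)(18) + (-18)(-14) = 252.
But n requires 198 ≠ 252, so the three lines have no common point.

No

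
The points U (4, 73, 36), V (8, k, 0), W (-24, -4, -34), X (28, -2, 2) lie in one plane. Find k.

15

Normal to plane UWX: n = (-2632, -2632, 3948); plane equation n·P = -60536.
Requiring n·V = -60536: (-2632)k + (-21056) = -60536.
So k = 15.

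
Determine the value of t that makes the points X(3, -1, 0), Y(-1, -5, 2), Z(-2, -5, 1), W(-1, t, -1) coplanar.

The points are coplanar iff XY · (XZ × XW) = 0.
Expanding, this is linear in t: (-6)t + (-18) = 0.
So t = -3.

-3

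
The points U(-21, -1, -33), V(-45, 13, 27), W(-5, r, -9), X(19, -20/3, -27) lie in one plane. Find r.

The points are coplanar iff UV · (UW × UX) = 0.
Expanding, this is linear in r: (-2544)r + (848) = 0.
So r = 1/3.

1/3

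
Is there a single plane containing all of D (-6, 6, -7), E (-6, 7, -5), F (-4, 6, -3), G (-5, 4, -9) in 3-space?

A normal to the plane through D, E, F is n = DE × DF = (4, 4, -2).
The plane has equation n·P = 14. For G: n·G = 14.
Equal, so G lies in the plane and all four are coplanar.

Yes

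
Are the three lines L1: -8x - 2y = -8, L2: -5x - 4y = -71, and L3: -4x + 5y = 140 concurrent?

Lines aᵢx + bᵢy = cᵢ with pairwise distinct directions are concurrent exactly when det[aᵢ bᵢ cᵢ] = 0.
Here the determinant is 0.
It vanishes, so the lines are concurrent at (-5, 24).

Yes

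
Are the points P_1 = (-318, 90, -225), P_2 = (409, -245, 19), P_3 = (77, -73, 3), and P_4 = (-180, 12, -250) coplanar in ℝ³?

No

With P_1 as base: P_1P_2 = (727, -335, 244), P_1P_3 = (395, -163, 228), P_1P_4 = (138, -78, -25).
P_1P_3 × P_1P_4 = (21859, 41339, -8316).
P_1P_2 · (P_1P_3 × P_1P_4) = 13824.
Since 13824 ≠ 0, the four points are not coplanar.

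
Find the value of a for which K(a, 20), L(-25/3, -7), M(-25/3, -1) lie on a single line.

Collinearity: (K − L) must be parallel to (M − L) = (0, 6).
Cross-multiplying the components: (a − (-25/3))·(6) = (27)·(0).
Solving gives a = -25/3.

-25/3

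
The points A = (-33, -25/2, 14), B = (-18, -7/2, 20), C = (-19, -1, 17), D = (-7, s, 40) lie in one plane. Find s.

The points are coplanar iff AB · (AC × AD) = 0.
Expanding, this is linear in s: (39)s + (1209/2) = 0.
So s = -31/2.

-31/2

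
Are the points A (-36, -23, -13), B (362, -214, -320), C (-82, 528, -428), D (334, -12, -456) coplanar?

The four points are coplanar iff the 3×3 determinant with rows AB, AC, AD is zero.
Rows: (398, -191, -307), (-46, 551, -415), (370, 11, -443).
Expanding along the first row: (398)(-239528) − (-191)(173928) + (-307)(-204376) = 631536.
Nonzero ⇒ not coplanar.

No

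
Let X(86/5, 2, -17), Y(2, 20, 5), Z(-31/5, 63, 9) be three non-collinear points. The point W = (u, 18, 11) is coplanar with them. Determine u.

The plane through X, Y, Z has equation −874x − (598/5)y − 506z = -6670.
Substituting W: (-874)u + (-38594/5) = -6670, so u = -6/5.

-6/5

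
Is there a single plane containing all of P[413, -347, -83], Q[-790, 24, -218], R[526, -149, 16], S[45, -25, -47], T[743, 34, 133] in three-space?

Yes

The plane through P, Q, R has normal n = PQ × PR = (63459, 103842, -280117) and equation n·X = 13425104.
Checking the remaining points: n·S = 13425104, n·T = 13425104.
All equal 13425104, so all 5 points lie in one plane.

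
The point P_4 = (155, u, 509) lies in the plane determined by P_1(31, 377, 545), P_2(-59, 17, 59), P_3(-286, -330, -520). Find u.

261

Coplanarity requires P_1P_2 · (P_1P_3 × P_1P_4) = 0.
P_1P_2 = (-90, -360, -486), P_1P_3 = (-317, -707, -1065); the triple product is linear in u with coefficient 58212 and constant term -15193332.
Setting it to zero: u = 261.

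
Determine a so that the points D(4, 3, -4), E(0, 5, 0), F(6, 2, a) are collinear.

-6

Collinearity requires DE × DF = 0; each component is linear in a.
The x-component gives (2)a + (12) = 0, so a = -6.
The remaining components then also vanish.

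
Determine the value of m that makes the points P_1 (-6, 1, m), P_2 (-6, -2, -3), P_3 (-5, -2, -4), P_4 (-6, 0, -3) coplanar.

Coplanarity ⇔ det[P_1P_2; P_1P_3; P_1P_4] = 0.
Expanding, this is linear in m: (-2)m + (-6) = 0.
So m = -3.

-3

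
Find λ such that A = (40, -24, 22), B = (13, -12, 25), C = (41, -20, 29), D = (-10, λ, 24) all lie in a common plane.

-4

Normal to plane ABC: n = (72, 192, -120); plane equation n·P = -4368.
Requiring n·D = -4368: (192)λ + (-3600) = -4368.
So λ = -4.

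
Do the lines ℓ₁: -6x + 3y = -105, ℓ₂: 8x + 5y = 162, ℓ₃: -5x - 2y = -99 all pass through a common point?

The three lines meet at one point iff the augmented coefficient matrix [aᵢ bᵢ cᵢ] has rank < 3, i.e. its determinant vanishes.
Here the determinant is 27.
Nonzero, so no common point exists.

No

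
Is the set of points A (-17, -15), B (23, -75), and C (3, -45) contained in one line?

AB = (40, -60), AC = (20, -30).
Checking proportionality: AC = 1/2·AB, so the vectors are parallel and the points are collinear.

Yes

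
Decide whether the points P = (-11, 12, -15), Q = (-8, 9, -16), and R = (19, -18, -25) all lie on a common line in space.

PQ = (3, -3, -1), PR = (30, -30, -10).
PQ × PR = (0, 0, 0).
The cross product vanishes, so the three points are collinear.

Yes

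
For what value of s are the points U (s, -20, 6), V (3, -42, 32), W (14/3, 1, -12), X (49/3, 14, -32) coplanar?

29/3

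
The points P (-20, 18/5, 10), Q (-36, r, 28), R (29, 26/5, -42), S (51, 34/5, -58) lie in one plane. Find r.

16/5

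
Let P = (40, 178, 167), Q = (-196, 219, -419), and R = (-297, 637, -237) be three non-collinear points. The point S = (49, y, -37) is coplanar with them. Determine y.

-33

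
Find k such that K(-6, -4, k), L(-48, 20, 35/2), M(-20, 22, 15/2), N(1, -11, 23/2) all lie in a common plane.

The points are coplanar iff KL · (KM × KN) = 0.
Expanding, this is linear in k: (966)k + (-11109) = 0.
So k = 23/2.

23/2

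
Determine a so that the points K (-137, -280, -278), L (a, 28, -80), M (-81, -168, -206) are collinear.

17

Collinearity requires KL × KM = 0; each component is linear in a.
The y-component gives (-72)a + (1224) = 0, so a = 17.
The remaining components then also vanish.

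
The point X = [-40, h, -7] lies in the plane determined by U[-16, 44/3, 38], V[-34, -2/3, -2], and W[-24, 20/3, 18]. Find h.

The plane through U, V, W has equation −(40/3)x − 40y + (64/3)z = 1312/3.
Substituting X: (-40)h + (384) = 1312/3, so h = -4/3.

-4/3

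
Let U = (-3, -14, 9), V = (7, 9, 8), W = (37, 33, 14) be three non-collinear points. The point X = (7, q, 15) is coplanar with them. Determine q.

-26

The plane through U, V, W has equation 162x − 90y − 450z = -3276.
Substituting X: (-90)q + (-5616) = -3276, so q = -26.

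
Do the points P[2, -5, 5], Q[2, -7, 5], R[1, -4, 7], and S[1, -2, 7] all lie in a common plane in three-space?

The four points are coplanar iff the 3×3 determinant with rows PQ, PR, PS is zero.
Rows: (0, -2, 0), (-1, 1, 2), (-1, 3, 2).
Expanding along the first row: (0)(-4) − (-2)(0) + (0)(-2) = 0.
Zero determinant ⇒ coplanar.

Yes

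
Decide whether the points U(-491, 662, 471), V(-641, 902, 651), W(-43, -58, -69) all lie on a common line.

UV = (-150, 240, 180), UW = (448, -720, -540).
UV × UW = (0, -360, 480).
The cross product is nonzero, so the points do not lie on one line.

No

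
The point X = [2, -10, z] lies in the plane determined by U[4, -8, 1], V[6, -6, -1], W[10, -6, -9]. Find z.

The plane through U, V, W has equation −16x + 8y − 8z = -136.
Substituting X: (-8)z + (-112) = -136, so z = 3.

3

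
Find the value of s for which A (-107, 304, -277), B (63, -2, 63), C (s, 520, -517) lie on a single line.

-227

Collinearity requires AB × AC = 0; each component is linear in s.
The y-component gives (340)s + (77180) = 0, so s = -227.
The remaining components then also vanish.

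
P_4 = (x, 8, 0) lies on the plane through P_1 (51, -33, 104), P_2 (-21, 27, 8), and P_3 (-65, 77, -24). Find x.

A normal to the plane is n = P_1P_2 × P_1P_3 = (2880, 1920, -960).
P_4 lies in the plane iff n · P_1P_4 = 0.
This gives (2880)x + (31680) = 0, so x = -11.

-11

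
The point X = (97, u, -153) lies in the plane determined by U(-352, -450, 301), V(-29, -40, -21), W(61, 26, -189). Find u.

116

Coplanarity requires UV · (UW × UX) = 0.
UV = (323, 410, -322), UW = (413, 476, -490); the triple product is linear in u with coefficient 25284 and constant term -2932944.
Setting it to zero: u = 116.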